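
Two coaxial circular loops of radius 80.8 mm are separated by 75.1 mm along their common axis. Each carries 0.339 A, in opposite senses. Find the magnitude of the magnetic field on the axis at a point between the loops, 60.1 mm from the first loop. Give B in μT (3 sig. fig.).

Each loop contributes B = μ₀IR²/[2(R²+z²)^(3/2)] on the axis, with z measured from that loop.
Loop 1 (z = 0.0601 m): B₁ = 1.36×10⁻⁶ T. Loop 2 (z = 0.015 m): B₂ = 2.51×10⁻⁶ T.
The fields oppose: B = |B₁ − B₂| = 1.14×10⁻⁶ T.

B ≈ 1.14 μT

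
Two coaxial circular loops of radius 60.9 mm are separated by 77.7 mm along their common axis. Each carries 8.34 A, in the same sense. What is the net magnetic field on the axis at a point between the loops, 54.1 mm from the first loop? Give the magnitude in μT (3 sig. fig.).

Each loop contributes B = μ₀IR²/[2(R²+z²)^(3/2)] on the axis, with z measured from that loop.
Loop 1 (z = 0.0541 m): B₁ = 3.60×10⁻⁵ T. Loop 2 (z = 0.0236 m): B₂ = 6.98×10⁻⁵ T.
The fields add: B = B₁ + B₂ = 1.06×10⁻⁴ T.

B ≈ 106 μT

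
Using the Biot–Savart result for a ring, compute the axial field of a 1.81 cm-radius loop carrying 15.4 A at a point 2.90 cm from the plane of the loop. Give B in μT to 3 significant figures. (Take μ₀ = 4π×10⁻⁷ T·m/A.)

B ≈ 79.4 μT

On the axis of a circular loop, B = μ₀IR² / [2(R²+z²)^(3/2)].
R² + z² = (0.0181)² + (0.029)² = 0.001169 m², and (R²+z²)^(3/2) = 3.99×10⁻⁵ m³.
B = (4π×10⁻⁷ × 15.4 × 0.0003276) / (2 × 3.99×10⁻⁵) = 7.94×10⁻⁵ T.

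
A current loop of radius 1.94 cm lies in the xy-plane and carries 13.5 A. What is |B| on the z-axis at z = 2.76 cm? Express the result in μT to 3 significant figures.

On the axis of a circular loop, B = μ₀IR² / [2(R²+z²)^(3/2)].
R² + z² = (0.0194)² + (0.0276)² = 0.001138 m², and (R²+z²)^(3/2) = 3.84×10⁻⁵ m³.
B = (4π×10⁻⁷ × 13.5 × 0.0003764) / (2 × 3.84×10⁻⁵) = 8.31×10⁻⁵ T.

B ≈ 83.1 μT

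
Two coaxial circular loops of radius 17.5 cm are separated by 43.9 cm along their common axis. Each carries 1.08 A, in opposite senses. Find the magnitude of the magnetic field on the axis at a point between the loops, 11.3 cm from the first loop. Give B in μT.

B ≈ 1.89 μT

Each loop contributes B = μ₀IR²/[2(R²+z²)^(3/2)] on the axis, with z measured from that loop.
Loop 1 (z = 0.113 m): B₁ = 2.30×10⁻⁶ T. Loop 2 (z = 0.326 m): B₂ = 4.10×10⁻⁷ T.
The fields oppose: B = |B₁ − B₂| = 1.89×10⁻⁶ T.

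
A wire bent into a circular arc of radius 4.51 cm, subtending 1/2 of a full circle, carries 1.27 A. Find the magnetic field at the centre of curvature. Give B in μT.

The Biot–Savart field of a circular arc at its centre is B = μ₀Iφ/(4πR), with φ = 3.142 rad.
B = (4π×10⁻⁷ × 1.27 × 3.142) / (4π × 0.0451) = 8.85×10⁻⁶ T.

B ≈ 8.85 μT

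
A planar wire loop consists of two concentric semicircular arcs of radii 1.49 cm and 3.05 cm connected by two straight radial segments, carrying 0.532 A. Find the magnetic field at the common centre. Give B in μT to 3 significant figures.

B ≈ 5.74 μT

The radial connectors point toward the centre, so dl × r̂ = 0 and they contribute nothing.
Each semicircle gives μ₀I/(4R): inner arc 1.12×10⁻⁵ T, outer arc 5.48×10⁻⁶ T.
The two arcs carry current in opposite angular senses, so their fields oppose: B = |1.12×10⁻⁵ − 5.48×10⁻⁶| = 5.74×10⁻⁶ T.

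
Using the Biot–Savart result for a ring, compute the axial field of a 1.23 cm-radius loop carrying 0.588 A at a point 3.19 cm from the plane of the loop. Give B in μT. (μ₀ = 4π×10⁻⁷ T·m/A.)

B ≈ 1.40 μT

On the axis of a circular loop, B = μ₀IR² / [2(R²+z²)^(3/2)].
R² + z² = (0.0123)² + (0.0319)² = 0.001169 m², and (R²+z²)^(3/2) = 4.00×10⁻⁵ m³.
B = (4π×10⁻⁷ × 0.588 × 0.0001513) / (2 × 4.00×10⁻⁵) = 1.40×10⁻⁶ T.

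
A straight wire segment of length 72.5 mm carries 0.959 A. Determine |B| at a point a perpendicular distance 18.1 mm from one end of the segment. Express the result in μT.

For a finite straight segment, B = (μ₀I/4πd)(sinθ₁ + sinθ₂), where θ₁, θ₂ are the angles from the perpendicular to each end.
The perpendicular foot is at one end, so the two end-offsets along the wire are 0 and L = 0.0725 m.
sinθ₁ = 0/√(0²+0.0181²) = 0.0000; sinθ₂ = 0.0725/√(0.0725²+0.0181²) = 0.9702.
B = (4π×10⁻⁷ × 0.959) / (4π × 0.0181) × (0.0000 + 0.9702) = 5.14×10⁻⁶ T.

B ≈ 5.14 μT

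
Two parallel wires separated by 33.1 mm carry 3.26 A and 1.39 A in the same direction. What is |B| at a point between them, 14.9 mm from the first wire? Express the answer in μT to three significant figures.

Each long wire gives B = μ₀I/(2πd). Distances are d₁ = 0.0149 m and d₂ = 0.0182 m.
B₁ = 4.38×10⁻⁵ T, B₂ = 1.53×10⁻⁵ T.
Between parallel currents the two contributions point in opposite directions, so they subtract. B = |B₁ − B₂| = |4.38×10⁻⁵ − 1.53×10⁻⁵| = 2.85×10⁻⁵ T.

B ≈ 28.5 μT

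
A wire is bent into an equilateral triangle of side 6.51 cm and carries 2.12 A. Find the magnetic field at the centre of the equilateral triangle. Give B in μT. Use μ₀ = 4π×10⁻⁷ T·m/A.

Each side is a finite straight segment at perpendicular distance d = a/(2 tan(π/3)) = 0.01879 m from the centre, with end-angles ±π/3.
One side contributes B₁ = (μ₀I/4πd)·2 sin(π/3) = 1.95×10⁻⁵ T.
All 3 sides add in the same direction: B = 3 × 1.95×10⁻⁵ = 5.86×10⁻⁵ T.

B ≈ 58.6 μT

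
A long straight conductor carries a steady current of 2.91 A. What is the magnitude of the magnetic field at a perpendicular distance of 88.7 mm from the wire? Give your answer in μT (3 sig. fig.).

B ≈ 6.56 μT

For an infinitely long straight wire, B = μ₀I/(2πd).
B = (4π×10⁻⁷ × 2.91) / (2π × 0.0887) = 6.56×10⁻⁶ T.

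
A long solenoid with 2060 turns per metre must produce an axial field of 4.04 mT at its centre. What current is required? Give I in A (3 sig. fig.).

Inside a long solenoid B = μ₀nI with n = 2060 m⁻¹, so I = B/(μ₀n).
I = 4.04×10⁻³ / (4π×10⁻⁷ × 2060) = 1.56 A.

I ≈ 1.56 A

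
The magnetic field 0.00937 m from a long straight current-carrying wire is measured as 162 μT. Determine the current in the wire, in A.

For a long straight wire B = μ₀I/(2πd), so I = 2πdB/μ₀.
I = 2π × 0.00937 × 1.62×10⁻⁴ / (4π×10⁻⁷) = 7.59 A.

I ≈ 7.59 A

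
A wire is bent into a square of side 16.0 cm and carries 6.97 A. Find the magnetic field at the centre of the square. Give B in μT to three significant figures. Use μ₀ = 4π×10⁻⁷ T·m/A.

Each side is a finite straight segment at perpendicular distance d = a/(2 tan(π/4)) = 0.08 m from the centre, with end-angles ±π/4.
One side contributes B₁ = (μ₀I/4πd)·2 sin(π/4) = 1.23×10⁻⁵ T.
All 4 sides add in the same direction: B = 4 × 1.23×10⁻⁵ = 4.93×10⁻⁵ T.

B ≈ 49.3 μT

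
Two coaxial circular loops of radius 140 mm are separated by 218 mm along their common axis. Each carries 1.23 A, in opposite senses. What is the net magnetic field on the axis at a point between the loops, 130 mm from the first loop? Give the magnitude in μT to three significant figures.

B ≈ 1.18 μT

Each loop contributes B = μ₀IR²/[2(R²+z²)^(3/2)] on the axis, with z measured from that loop.
Loop 1 (z = 0.13 m): B₁ = 2.17×10⁻⁶ T. Loop 2 (z = 0.088 m): B₂ = 3.35×10⁻⁶ T.
The fields oppose: B = |B₁ − B₂| = 1.18×10⁻⁶ T.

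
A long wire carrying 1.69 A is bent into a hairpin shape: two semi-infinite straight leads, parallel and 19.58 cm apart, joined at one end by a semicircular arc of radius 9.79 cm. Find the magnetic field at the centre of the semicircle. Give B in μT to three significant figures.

B ≈ 8.88 μT

The semicircular arc contributes B_arc = μ₀I·π/(4πR) = μ₀I/(4R) = 5.42×10⁻⁶ T.
Each semi-infinite lead is at perpendicular distance R = 0.0979 m from the centre, with the perpendicular foot at its near end, so it contributes μ₀I/(4πR); both point the same way, together 3.45×10⁻⁶ T.
Arc and leads all point the same direction: B = 5.42×10⁻⁶ + 3.45×10⁻⁶ = 8.88×10⁻⁶ T.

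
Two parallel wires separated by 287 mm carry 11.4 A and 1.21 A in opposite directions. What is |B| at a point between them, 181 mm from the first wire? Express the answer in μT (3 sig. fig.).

B ≈ 14.9 μT

Each long wire gives B = μ₀I/(2πd). Distances are d₁ = 0.181 m and d₂ = 0.106 m.
B₁ = 1.26×10⁻⁵ T, B₂ = 2.28×10⁻⁶ T.
Between antiparallel currents both contributions point the same way, so they add. B = B₁ + B₂ = 1.26×10⁻⁵ + 2.28×10⁻⁶ = 1.49×10⁻⁵ T.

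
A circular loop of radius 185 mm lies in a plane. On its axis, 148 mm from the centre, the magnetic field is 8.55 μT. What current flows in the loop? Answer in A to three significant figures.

On the axis of a loop, B = μ₀IR²/[2(R²+z²)^(3/2)], so I = 2B(R²+z²)^(3/2)/(μ₀R²).
R² + z² = 0.03422 + 0.0219 = 0.05613 m²; raised to 3/2 gives 1.33×10⁻² m³.
I = 2 × 8.55×10⁻⁶ × 1.33×10⁻² / (1.26×10⁻⁶ × 0.03422) = 5.29 A.

I ≈ 5.29 A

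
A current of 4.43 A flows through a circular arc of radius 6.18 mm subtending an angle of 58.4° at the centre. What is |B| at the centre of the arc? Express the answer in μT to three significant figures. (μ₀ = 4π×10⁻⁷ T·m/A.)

The Biot–Savart field of a circular arc at its centre is B = μ₀Iφ/(4πR), with φ = 1.019 rad.
B = (4π×10⁻⁷ × 4.43 × 1.019) / (4π × 0.00618) = 7.31×10⁻⁵ T.

B ≈ 73.1 μT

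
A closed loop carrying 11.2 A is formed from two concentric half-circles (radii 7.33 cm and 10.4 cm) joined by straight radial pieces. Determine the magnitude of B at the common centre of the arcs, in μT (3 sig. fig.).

B ≈ 14.2 μT

The radial connectors point toward the centre, so dl × r̂ = 0 and they contribute nothing.
Each semicircle gives μ₀I/(4R): inner arc 4.80×10⁻⁵ T, outer arc 3.38×10⁻⁵ T.
The two arcs carry current in opposite angular senses, so their fields oppose: B = |4.80×10⁻⁵ − 3.38×10⁻⁵| = 1.42×10⁻⁵ T.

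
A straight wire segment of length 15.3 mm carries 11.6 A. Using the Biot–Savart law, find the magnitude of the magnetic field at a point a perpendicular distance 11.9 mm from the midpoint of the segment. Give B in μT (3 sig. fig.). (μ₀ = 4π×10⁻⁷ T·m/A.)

B ≈ 105 μT

For a finite straight segment, B = (μ₀I/4πd)(sinθ₁ + sinθ₂), where θ₁, θ₂ are the angles from the perpendicular to each end.
The perpendicular from the point meets the wire at its midpoint, so each end is L/2 = 0.00765 m away along the wire.
sinθ₁ = 0.00765/√(0.00765²+0.0119²) = 0.5408; sinθ₂ = 0.00765/√(0.00765²+0.0119²) = 0.5408.
B = (4π×10⁻⁷ × 11.6) / (4π × 0.0119) × (0.5408 + 0.5408) = 1.05×10⁻⁴ T.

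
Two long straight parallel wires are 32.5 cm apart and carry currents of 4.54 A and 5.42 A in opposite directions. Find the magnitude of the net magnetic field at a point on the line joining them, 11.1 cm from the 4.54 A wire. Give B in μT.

Each long wire gives B = μ₀I/(2πd). Distances are d₁ = 0.111 m and d₂ = 0.214 m.
B₁ = 8.18×10⁻⁶ T, B₂ = 5.07×10⁻⁶ T.
Between antiparallel currents both contributions point the same way, so they add. B = B₁ + B₂ = 8.18×10⁻⁶ + 5.07×10⁻⁶ = 1.32×10⁻⁵ T.

B ≈ 13.2 μT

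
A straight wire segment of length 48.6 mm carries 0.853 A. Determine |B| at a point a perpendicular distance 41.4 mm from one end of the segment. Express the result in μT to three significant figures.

B ≈ 1.57 μT

For a finite straight segment, B = (μ₀I/4πd)(sinθ₁ + sinθ₂), where θ₁, θ₂ are the angles from the perpendicular to each end.
The perpendicular foot is at one end, so the two end-offsets along the wire are 0 and L = 0.0486 m.
sinθ₁ = 0/√(0²+0.0414²) = 0.0000; sinθ₂ = 0.0486/√(0.0486²+0.0414²) = 0.7612.
B = (4π×10⁻⁷ × 0.853) / (4π × 0.0414) × (0.0000 + 0.7612) = 1.57×10⁻⁶ T.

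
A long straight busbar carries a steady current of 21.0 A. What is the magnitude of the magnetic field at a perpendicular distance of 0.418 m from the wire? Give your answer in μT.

B ≈ 10.0 μT

For an infinitely long straight wire, B = μ₀I/(2πd).
B = (4π×10⁻⁷ × 21.0) / (2π × 0.418) = 1.00×10⁻⁵ T.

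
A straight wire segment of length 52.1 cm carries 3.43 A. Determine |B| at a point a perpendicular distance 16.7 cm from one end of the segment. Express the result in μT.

B ≈ 1.96 μT

For a finite straight segment, B = (μ₀I/4πd)(sinθ₁ + sinθ₂), where θ₁, θ₂ are the angles from the perpendicular to each end.
The perpendicular foot is at one end, so the two end-offsets along the wire are 0 and L = 0.521 m.
sinθ₁ = 0/√(0²+0.167²) = 0.0000; sinθ₂ = 0.521/√(0.521²+0.167²) = 0.9523.
B = (4π×10⁻⁷ × 3.43) / (4π × 0.167) × (0.0000 + 0.9523) = 1.96×10⁻⁶ T.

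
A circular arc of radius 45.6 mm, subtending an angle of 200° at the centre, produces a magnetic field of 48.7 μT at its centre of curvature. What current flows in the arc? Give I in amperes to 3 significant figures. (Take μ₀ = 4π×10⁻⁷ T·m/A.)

I ≈ 6.36 A

For a circular arc, B = μ₀Iφ/(4πR) with φ in radians; here φ = 3.491 rad.
So I = 4πRB/(μ₀φ) = 4π × 0.0456 × 4.87×10⁻⁵ / (4π×10⁻⁷ × 3.491) = 6.36 A.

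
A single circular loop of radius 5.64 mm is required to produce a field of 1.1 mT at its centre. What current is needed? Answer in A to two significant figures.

I ≈ 9.9 A

At the centre of a circular loop B = μ₀I/(2R), so I = 2RB/μ₀.
With R = 0.00564 m, I = 2 × 0.00564 × 1.10×10⁻³ / (4π×10⁻⁷) = 9.87 A.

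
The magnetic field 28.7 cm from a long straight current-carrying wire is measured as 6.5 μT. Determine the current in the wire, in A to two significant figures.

I ≈ 9.3 A

For a long straight wire B = μ₀I/(2πd), so I = 2πdB/μ₀.
I = 2π × 0.287 × 6.50×10⁻⁶ / (4π×10⁻⁷) = 9.33 A.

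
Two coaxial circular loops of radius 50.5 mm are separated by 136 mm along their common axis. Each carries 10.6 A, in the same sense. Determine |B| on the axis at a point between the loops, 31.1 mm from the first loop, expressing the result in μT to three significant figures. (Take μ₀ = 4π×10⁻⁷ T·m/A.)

B ≈ 92.2 μT

Each loop contributes B = μ₀IR²/[2(R²+z²)^(3/2)] on the axis, with z measured from that loop.
Loop 1 (z = 0.0311 m): B₁ = 8.14×10⁻⁵ T. Loop 2 (z = 0.1049 m): B₂ = 1.08×10⁻⁵ T.
The fields add: B = B₁ + B₂ = 9.22×10⁻⁵ T.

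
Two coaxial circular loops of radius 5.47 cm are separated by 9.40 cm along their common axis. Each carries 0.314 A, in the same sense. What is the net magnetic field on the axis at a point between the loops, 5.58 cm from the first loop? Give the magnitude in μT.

Each loop contributes B = μ₀IR²/[2(R²+z²)^(3/2)] on the axis, with z measured from that loop.
Loop 1 (z = 0.0558 m): B₁ = 1.24×10⁻⁶ T. Loop 2 (z = 0.0382 m): B₂ = 1.99×10⁻⁶ T.
The fields add: B = B₁ + B₂ = 3.23×10⁻⁶ T.

B ≈ 3.23 μT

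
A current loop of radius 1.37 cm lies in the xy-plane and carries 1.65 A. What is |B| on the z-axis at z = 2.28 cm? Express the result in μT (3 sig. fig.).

On the axis of a circular loop, B = μ₀IR² / [2(R²+z²)^(3/2)].
R² + z² = (0.0137)² + (0.0228)² = 0.0007075 m², and (R²+z²)^(3/2) = 1.88×10⁻⁵ m³.
B = (4π×10⁻⁷ × 1.65 × 0.0001877) / (2 × 1.88×10⁻⁵) = 1.03×10⁻⁵ T.

B ≈ 10.3 μT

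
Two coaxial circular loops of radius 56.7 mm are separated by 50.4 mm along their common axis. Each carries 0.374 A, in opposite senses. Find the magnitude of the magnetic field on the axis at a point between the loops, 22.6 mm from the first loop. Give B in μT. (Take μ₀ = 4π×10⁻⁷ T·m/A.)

B ≈ 0.322 μT

Each loop contributes B = μ₀IR²/[2(R²+z²)^(3/2)] on the axis, with z measured from that loop.
Loop 1 (z = 0.0226 m): B₁ = 3.32×10⁻⁶ T. Loop 2 (z = 0.0278 m): B₂ = 3.00×10⁻⁶ T.
The fields oppose: B = |B₁ − B₂| = 3.22×10⁻⁷ T.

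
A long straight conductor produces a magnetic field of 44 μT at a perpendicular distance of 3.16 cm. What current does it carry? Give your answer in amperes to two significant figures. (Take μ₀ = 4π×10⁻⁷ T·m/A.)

I ≈ 7.0 A

For a long straight wire B = μ₀I/(2πd), so I = 2πdB/μ₀.
I = 2π × 0.0316 × 4.40×10⁻⁵ / (4π×10⁻⁷) = 6.95 A.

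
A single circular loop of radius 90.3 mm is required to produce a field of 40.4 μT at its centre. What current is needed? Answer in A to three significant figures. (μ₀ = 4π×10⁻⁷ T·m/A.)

At the centre of a circular loop B = μ₀I/(2R), so I = 2RB/μ₀.
With R = 0.0903 m, I = 2 × 0.0903 × 4.04×10⁻⁵ / (4π×10⁻⁷) = 5.81 A.

I ≈ 5.81 A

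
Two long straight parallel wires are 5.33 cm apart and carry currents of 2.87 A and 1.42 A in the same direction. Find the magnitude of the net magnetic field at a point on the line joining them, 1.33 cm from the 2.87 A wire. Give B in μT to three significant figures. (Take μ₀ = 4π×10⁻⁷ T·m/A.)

Each long wire gives B = μ₀I/(2πd). Distances are d₁ = 0.0133 m and d₂ = 0.04 m.
B₁ = 4.32×10⁻⁵ T, B₂ = 7.10×10⁻⁶ T.
Between parallel currents the two contributions point in opposite directions, so they subtract. B = |B₁ − B₂| = |4.32×10⁻⁵ − 7.10×10⁻⁶| = 3.61×10⁻⁵ T.

B ≈ 36.1 μT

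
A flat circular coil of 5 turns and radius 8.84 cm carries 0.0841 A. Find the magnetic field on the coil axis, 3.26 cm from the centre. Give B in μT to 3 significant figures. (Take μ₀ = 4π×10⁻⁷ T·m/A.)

B ≈ 2.47 μT

For an N-turn flat coil, B = Nμ₀IR²/[2(R²+z²)^(3/2)] with R = 0.0884 m, z = 0.0326 m.
B = 5 × 4.94×10⁻⁷ T = 2.47×10⁻⁶ T.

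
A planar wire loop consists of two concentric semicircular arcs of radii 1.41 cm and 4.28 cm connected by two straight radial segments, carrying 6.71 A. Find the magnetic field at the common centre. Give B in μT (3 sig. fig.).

The radial connectors point toward the centre, so dl × r̂ = 0 and they contribute nothing.
Each semicircle gives μ₀I/(4R): inner arc 1.50×10⁻⁴ T, outer arc 4.93×10⁻⁵ T.
The two arcs carry current in opposite angular senses, so their fields oppose: B = |1.50×10⁻⁴ − 4.93×10⁻⁵| = 1.00×10⁻⁴ T.

B ≈ 100 μT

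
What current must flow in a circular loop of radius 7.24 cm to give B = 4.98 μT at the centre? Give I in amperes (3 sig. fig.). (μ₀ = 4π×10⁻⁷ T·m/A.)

At the centre of a circular loop B = μ₀I/(2R), so I = 2RB/μ₀.
With R = 0.0724 m, I = 2 × 0.0724 × 4.98×10⁻⁶ / (4π×10⁻⁷) = 0.574 A.

I ≈ 0.574 A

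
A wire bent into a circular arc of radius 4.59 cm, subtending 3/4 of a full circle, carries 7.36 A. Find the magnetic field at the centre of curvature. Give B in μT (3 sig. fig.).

The Biot–Savart field of a circular arc at its centre is B = μ₀Iφ/(4πR), with φ = 4.712 rad.
B = (4π×10⁻⁷ × 7.36 × 4.712) / (4π × 0.0459) = 7.56×10⁻⁵ T.

B ≈ 75.6 μT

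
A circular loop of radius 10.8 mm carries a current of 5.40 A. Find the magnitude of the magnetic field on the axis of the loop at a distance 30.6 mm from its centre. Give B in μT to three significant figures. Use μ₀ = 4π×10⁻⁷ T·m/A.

On the axis of a circular loop, B = μ₀IR² / [2(R²+z²)^(3/2)].
R² + z² = (0.0108)² + (0.0306)² = 0.001053 m², and (R²+z²)^(3/2) = 3.42×10⁻⁵ m³.
B = (4π×10⁻⁷ × 5.40 × 0.0001166) / (2 × 3.42×10⁻⁵) = 1.16×10⁻⁵ T.

B ≈ 11.6 μT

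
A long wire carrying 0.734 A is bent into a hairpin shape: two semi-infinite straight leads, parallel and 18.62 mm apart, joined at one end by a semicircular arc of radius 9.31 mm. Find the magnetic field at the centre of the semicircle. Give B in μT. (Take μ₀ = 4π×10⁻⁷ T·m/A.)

The semicircular arc contributes B_arc = μ₀I·π/(4πR) = μ₀I/(4R) = 2.48×10⁻⁵ T.
Each semi-infinite lead is at perpendicular distance R = 0.00931 m from the centre, with the perpendicular foot at its near end, so it contributes μ₀I/(4πR); both point the same way, together 1.58×10⁻⁵ T.
Arc and leads all point the same direction: B = 2.48×10⁻⁵ + 1.58×10⁻⁵ = 4.05×10⁻⁵ T.

B ≈ 40.5 μT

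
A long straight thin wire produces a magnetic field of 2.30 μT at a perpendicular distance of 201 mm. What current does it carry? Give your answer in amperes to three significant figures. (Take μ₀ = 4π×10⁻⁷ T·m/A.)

I ≈ 2.31 A

For a long straight wire B = μ₀I/(2πd), so I = 2πdB/μ₀.
I = 2π × 0.201 × 2.30×10⁻⁶ / (4π×10⁻⁷) = 2.31 A.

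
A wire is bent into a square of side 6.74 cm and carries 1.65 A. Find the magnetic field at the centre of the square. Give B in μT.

Each side is a finite straight segment at perpendicular distance d = a/(2 tan(π/4)) = 0.0337 m from the centre, with end-angles ±π/4.
One side contributes B₁ = (μ₀I/4πd)·2 sin(π/4) = 6.92×10⁻⁶ T.
All 4 sides add in the same direction: B = 4 × 6.92×10⁻⁶ = 2.77×10⁻⁵ T.

B ≈ 27.7 μT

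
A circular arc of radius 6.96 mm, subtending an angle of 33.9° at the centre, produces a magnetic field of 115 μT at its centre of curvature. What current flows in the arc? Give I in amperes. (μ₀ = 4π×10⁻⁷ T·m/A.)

For a circular arc, B = μ₀Iφ/(4πR) with φ in radians; here φ = 0.5917 rad.
So I = 4πRB/(μ₀φ) = 4π × 0.00696 × 1.15×10⁻⁴ / (4π×10⁻⁷ × 0.5917) = 13.5 A.

I ≈ 13.5 A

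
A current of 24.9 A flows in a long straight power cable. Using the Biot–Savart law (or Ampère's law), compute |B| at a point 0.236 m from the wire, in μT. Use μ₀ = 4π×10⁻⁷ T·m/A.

For an infinitely long straight wire, B = μ₀I/(2πd).
B = (4π×10⁻⁷ × 24.9) / (2π × 0.236) = 2.11×10⁻⁵ T.

B ≈ 21.1 μT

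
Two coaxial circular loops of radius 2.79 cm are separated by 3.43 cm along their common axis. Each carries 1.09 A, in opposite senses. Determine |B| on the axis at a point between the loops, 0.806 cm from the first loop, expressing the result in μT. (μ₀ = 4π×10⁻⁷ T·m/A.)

B ≈ 12.3 μT

Each loop contributes B = μ₀IR²/[2(R²+z²)^(3/2)] on the axis, with z measured from that loop.
Loop 1 (z = 0.00806 m): B₁ = 2.18×10⁻⁵ T. Loop 2 (z = 0.02624 m): B₂ = 9.49×10⁻⁶ T.
The fields oppose: B = |B₁ − B₂| = 1.23×10⁻⁵ T.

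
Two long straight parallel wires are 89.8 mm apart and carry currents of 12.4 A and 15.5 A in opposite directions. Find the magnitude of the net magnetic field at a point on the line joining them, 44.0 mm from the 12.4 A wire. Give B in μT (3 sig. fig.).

Each long wire gives B = μ₀I/(2πd). Distances are d₁ = 0.044 m and d₂ = 0.0458 m.
B₁ = 5.64×10⁻⁵ T, B₂ = 6.77×10⁻⁵ T.
Between antiparallel currents both contributions point the same way, so they add. B = B₁ + B₂ = 5.64×10⁻⁵ + 6.77×10⁻⁵ = 1.24×10⁻⁴ T.

B ≈ 124 μT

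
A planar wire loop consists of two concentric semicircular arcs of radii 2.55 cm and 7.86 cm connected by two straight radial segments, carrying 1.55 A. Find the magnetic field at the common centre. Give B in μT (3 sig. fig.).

The radial connectors point toward the centre, so dl × r̂ = 0 and they contribute nothing.
Each semicircle gives μ₀I/(4R): inner arc 1.91×10⁻⁵ T, outer arc 6.20×10⁻⁶ T.
The two arcs carry current in opposite angular senses, so their fields oppose: B = |1.91×10⁻⁵ − 6.20×10⁻⁶| = 1.29×10⁻⁵ T.

B ≈ 12.9 μT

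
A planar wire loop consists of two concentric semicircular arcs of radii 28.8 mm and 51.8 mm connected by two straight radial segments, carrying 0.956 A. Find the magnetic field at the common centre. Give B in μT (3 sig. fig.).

The radial connectors point toward the centre, so dl × r̂ = 0 and they contribute nothing.
Each semicircle gives μ₀I/(4R): inner arc 1.04×10⁻⁵ T, outer arc 5.80×10⁻⁶ T.
The two arcs carry current in opposite angular senses, so their fields oppose: B = |1.04×10⁻⁵ − 5.80×10⁻⁶| = 4.63×10⁻⁶ T.

B ≈ 4.63 μT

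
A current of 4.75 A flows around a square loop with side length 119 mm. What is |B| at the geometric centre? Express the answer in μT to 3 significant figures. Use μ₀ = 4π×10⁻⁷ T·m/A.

B ≈ 45.2 μT

Each side is a finite straight segment at perpendicular distance d = a/(2 tan(π/4)) = 0.0595 m from the centre, with end-angles ±π/4.
One side contributes B₁ = (μ₀I/4πd)·2 sin(π/4) = 1.13×10⁻⁵ T.
All 4 sides add in the same direction: B = 4 × 1.13×10⁻⁵ = 4.52×10⁻⁵ T.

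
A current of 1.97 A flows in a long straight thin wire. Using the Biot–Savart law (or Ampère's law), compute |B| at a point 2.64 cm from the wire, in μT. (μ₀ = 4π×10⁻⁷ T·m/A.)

For an infinitely long straight wire, B = μ₀I/(2πd).
B = (4π×10⁻⁷ × 1.97) / (2π × 0.0264) = 1.49×10⁻⁵ T.

B ≈ 14.9 μT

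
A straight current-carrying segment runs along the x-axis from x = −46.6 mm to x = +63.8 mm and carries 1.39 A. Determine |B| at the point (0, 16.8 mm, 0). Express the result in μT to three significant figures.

For a finite straight segment, B = (μ₀I/4πd)(sinθ₁ + sinθ₂), where θ₁, θ₂ are the angles from the perpendicular to each end.
The perpendicular distance is d = 0.0168 m; the end-offsets along the wire are a = 0.0466 m and b = 0.0638 m.
sinθ₁ = 0.0466/√(0.0466²+0.0168²) = 0.9407; sinθ₂ = 0.0638/√(0.0638²+0.0168²) = 0.9670.
B = (4π×10⁻⁷ × 1.39) / (4π × 0.0168) × (0.9407 + 0.9670) = 1.58×10⁻⁵ T.

B ≈ 15.8 μT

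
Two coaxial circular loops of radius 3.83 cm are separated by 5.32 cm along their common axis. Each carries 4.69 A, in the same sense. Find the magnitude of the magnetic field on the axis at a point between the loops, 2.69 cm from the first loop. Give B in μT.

B ≈ 85.3 μT

Each loop contributes B = μ₀IR²/[2(R²+z²)^(3/2)] on the axis, with z measured from that loop.
Loop 1 (z = 0.0269 m): B₁ = 4.22×10⁻⁵ T. Loop 2 (z = 0.0263 m): B₂ = 4.31×10⁻⁵ T.
The fields add: B = B₁ + B₂ = 8.53×10⁻⁵ T.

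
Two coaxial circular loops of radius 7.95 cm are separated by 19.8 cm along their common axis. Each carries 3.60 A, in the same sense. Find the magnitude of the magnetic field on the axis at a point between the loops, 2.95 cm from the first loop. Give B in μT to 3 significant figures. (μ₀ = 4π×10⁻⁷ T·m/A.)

B ≈ 25.7 μT

Each loop contributes B = μ₀IR²/[2(R²+z²)^(3/2)] on the axis, with z measured from that loop.
Loop 1 (z = 0.0295 m): B₁ = 2.34×10⁻⁵ T. Loop 2 (z = 0.1685 m): B₂ = 2.21×10⁻⁶ T.
The fields add: B = B₁ + B₂ = 2.57×10⁻⁵ T.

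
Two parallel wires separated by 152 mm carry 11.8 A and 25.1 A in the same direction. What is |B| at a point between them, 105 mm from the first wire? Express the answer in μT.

Each long wire gives B = μ₀I/(2πd). Distances are d₁ = 0.105 m and d₂ = 0.047 m.
B₁ = 2.25×10⁻⁵ T, B₂ = 1.07×10⁻⁴ T.
Between parallel currents the two contributions point in opposite directions, so they subtract. B = |B₁ − B₂| = |2.25×10⁻⁵ − 1.07×10⁻⁴| = 8.43×10⁻⁵ T.

B ≈ 84.3 μT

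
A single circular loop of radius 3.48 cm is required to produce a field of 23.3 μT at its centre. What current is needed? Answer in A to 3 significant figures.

At the centre of a circular loop B = μ₀I/(2R), so I = 2RB/μ₀.
With R = 0.0348 m, I = 2 × 0.0348 × 2.33×10⁻⁵ / (4π×10⁻⁷) = 1.29 A.

I ≈ 1.29 A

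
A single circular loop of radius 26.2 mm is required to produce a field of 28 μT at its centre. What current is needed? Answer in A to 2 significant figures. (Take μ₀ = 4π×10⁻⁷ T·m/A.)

At the centre of a circular loop B = μ₀I/(2R), so I = 2RB/μ₀.
With R = 0.0262 m, I = 2 × 0.0262 × 2.80×10⁻⁵ / (4π×10⁻⁷) = 1.17 A.

I ≈ 1.2 A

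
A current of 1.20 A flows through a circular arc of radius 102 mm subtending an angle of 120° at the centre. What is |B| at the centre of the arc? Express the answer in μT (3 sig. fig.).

The Biot–Savart field of a circular arc at its centre is B = μ₀Iφ/(4πR), with φ = 2.094 rad.
B = (4π×10⁻⁷ × 1.20 × 2.094) / (4π × 0.102) = 2.46×10⁻⁶ T.

B ≈ 2.46 μT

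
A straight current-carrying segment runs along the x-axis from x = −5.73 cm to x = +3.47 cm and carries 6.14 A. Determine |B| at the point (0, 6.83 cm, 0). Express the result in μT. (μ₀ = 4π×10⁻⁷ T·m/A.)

B ≈ 9.85 μT

For a finite straight segment, B = (μ₀I/4πd)(sinθ₁ + sinθ₂), where θ₁, θ₂ are the angles from the perpendicular to each end.
The perpendicular distance is d = 0.0683 m; the end-offsets along the wire are a = 0.0573 m and b = 0.0347 m.
sinθ₁ = 0.0573/√(0.0573²+0.0683²) = 0.6427; sinθ₂ = 0.0347/√(0.0347²+0.0683²) = 0.4529.
B = (4π×10⁻⁷ × 6.14) / (4π × 0.0683) × (0.6427 + 0.4529) = 9.85×10⁻⁶ T.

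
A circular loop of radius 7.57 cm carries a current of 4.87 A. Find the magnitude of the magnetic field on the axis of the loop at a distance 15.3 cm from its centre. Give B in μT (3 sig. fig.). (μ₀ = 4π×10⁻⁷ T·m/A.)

On the axis of a circular loop, B = μ₀IR² / [2(R²+z²)^(3/2)].
R² + z² = (0.0757)² + (0.153)² = 0.02914 m², and (R²+z²)^(3/2) = 4.97×10⁻³ m³.
B = (4π×10⁻⁷ × 4.87 × 0.00573) / (2 × 4.97×10⁻³) = 3.53×10⁻⁶ T.

B ≈ 3.53 μT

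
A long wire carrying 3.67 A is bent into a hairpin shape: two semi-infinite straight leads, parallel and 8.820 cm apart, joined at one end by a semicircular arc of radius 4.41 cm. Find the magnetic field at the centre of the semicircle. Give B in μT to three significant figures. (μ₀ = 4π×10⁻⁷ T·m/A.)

B ≈ 42.8 μT

The semicircular arc contributes B_arc = μ₀I·π/(4πR) = μ₀I/(4R) = 2.61×10⁻⁵ T.
Each semi-infinite lead is at perpendicular distance R = 0.0441 m from the centre, with the perpendicular foot at its near end, so it contributes μ₀I/(4πR); both point the same way, together 1.66×10⁻⁵ T.
Arc and leads all point the same direction: B = 2.61×10⁻⁵ + 1.66×10⁻⁵ = 4.28×10⁻⁵ T.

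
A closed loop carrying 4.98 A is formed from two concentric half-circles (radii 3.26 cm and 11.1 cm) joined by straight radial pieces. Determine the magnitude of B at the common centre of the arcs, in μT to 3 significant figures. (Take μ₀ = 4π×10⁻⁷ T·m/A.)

The radial connectors point toward the centre, so dl × r̂ = 0 and they contribute nothing.
Each semicircle gives μ₀I/(4R): inner arc 4.80×10⁻⁵ T, outer arc 1.41×10⁻⁵ T.
The two arcs carry current in opposite angular senses, so their fields oppose: B = |4.80×10⁻⁵ − 1.41×10⁻⁵| = 3.39×10⁻⁵ T.

B ≈ 33.9 μT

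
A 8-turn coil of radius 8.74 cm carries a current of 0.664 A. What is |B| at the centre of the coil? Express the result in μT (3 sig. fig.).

B ≈ 38.2 μT

For an N-turn flat coil, B = Nμ₀I/(2R) with R = 0.0874 m.
B = 8 × 4.77×10⁻⁶ T = 3.82×10⁻⁵ T.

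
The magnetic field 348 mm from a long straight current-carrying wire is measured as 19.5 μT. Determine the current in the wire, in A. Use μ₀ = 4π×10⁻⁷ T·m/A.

I ≈ 33.9 A

For a long straight wire B = μ₀I/(2πd), so I = 2πdB/μ₀.
I = 2π × 0.348 × 1.95×10⁻⁵ / (4π×10⁻⁷) = 33.9 A.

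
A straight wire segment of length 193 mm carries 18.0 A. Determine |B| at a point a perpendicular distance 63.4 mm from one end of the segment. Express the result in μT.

B ≈ 27.0 μT

For a finite straight segment, B = (μ₀I/4πd)(sinθ₁ + sinθ₂), where θ₁, θ₂ are the angles from the perpendicular to each end.
The perpendicular foot is at one end, so the two end-offsets along the wire are 0 and L = 0.193 m.
sinθ₁ = 0/√(0²+0.0634²) = 0.0000; sinθ₂ = 0.193/√(0.193²+0.0634²) = 0.9501.
B = (4π×10⁻⁷ × 18.0) / (4π × 0.0634) × (0.0000 + 0.9501) = 2.70×10⁻⁵ T.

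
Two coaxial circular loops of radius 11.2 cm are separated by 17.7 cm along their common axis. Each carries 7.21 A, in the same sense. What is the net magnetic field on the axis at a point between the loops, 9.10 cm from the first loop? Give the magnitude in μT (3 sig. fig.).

Each loop contributes B = μ₀IR²/[2(R²+z²)^(3/2)] on the axis, with z measured from that loop.
Loop 1 (z = 0.091 m): B₁ = 1.89×10⁻⁵ T. Loop 2 (z = 0.086 m): B₂ = 2.02×10⁻⁵ T.
The fields add: B = B₁ + B₂ = 3.91×10⁻⁵ T.

B ≈ 39.1 μT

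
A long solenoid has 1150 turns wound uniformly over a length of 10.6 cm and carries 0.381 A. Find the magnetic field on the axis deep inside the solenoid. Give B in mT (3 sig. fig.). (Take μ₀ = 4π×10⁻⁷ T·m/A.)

B ≈ 5.19 mT

Inside a long solenoid, B = μ₀nI with n = 1.085×10⁴ turns/m.
B = 4π×10⁻⁷ × 1.085×10⁴ × 0.381 = 5.19×10⁻³ T.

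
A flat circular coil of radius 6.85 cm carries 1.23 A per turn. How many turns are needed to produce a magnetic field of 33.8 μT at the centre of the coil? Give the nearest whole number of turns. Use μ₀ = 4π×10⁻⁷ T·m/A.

N = 3

For an N-turn coil, B = Nμ₀I/(2R). A single turn gives B₁ = 1.13×10⁻⁵ T with R = 0.0685 m.
N = B/B₁ = 3.38×10⁻⁵ / 1.13×10⁻⁵ = 3.00.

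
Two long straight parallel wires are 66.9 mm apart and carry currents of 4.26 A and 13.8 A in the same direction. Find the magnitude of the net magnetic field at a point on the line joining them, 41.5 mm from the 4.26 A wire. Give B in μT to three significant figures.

Each long wire gives B = μ₀I/(2πd). Distances are d₁ = 0.0415 m and d₂ = 0.0254 m.
B₁ = 2.05×10⁻⁵ T, B₂ = 1.09×10⁻⁴ T.
Between parallel currents the two contributions point in opposite directions, so they subtract. B = |B₁ − B₂| = |2.05×10⁻⁵ − 1.09×10⁻⁴| = 8.81×10⁻⁵ T.

B ≈ 88.1 μT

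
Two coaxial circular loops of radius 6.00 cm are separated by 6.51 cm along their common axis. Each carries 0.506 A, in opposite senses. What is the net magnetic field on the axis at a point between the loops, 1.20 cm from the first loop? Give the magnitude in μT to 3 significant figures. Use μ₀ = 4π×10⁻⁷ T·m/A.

Each loop contributes B = μ₀IR²/[2(R²+z²)^(3/2)] on the axis, with z measured from that loop.
Loop 1 (z = 0.012 m): B₁ = 5.00×10⁻⁶ T. Loop 2 (z = 0.0531 m): B₂ = 2.23×10⁻⁶ T.
The fields oppose: B = |B₁ − B₂| = 2.77×10⁻⁶ T.

B ≈ 2.77 μT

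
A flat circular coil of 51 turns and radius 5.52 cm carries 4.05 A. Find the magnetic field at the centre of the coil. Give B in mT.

For an N-turn flat coil, B = Nμ₀I/(2R) with R = 0.0552 m.
B = 51 × 4.61×10⁻⁵ T = 2.35×10⁻³ T.

B ≈ 2.35 mT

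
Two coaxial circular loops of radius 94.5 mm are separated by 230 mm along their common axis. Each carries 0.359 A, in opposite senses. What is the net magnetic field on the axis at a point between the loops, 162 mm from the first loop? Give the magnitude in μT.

B ≈ 0.971 μT

Each loop contributes B = μ₀IR²/[2(R²+z²)^(3/2)] on the axis, with z measured from that loop.
Loop 1 (z = 0.162 m): B₁ = 3.05×10⁻⁷ T. Loop 2 (z = 0.068 m): B₂ = 1.28×10⁻⁶ T.
The fields oppose: B = |B₁ − B₂| = 9.71×10⁻⁷ T.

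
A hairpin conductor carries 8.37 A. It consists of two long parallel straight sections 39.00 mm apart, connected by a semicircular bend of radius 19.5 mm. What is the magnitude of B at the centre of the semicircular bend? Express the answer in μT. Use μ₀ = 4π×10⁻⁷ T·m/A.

B ≈ 221 μT

The semicircular arc contributes B_arc = μ₀I·π/(4πR) = μ₀I/(4R) = 1.35×10⁻⁴ T.
Each semi-infinite lead is at perpendicular distance R = 0.0195 m from the centre, with the perpendicular foot at its near end, so it contributes μ₀I/(4πR); both point the same way, together 8.58×10⁻⁵ T.
Arc and leads all point the same direction: B = 1.35×10⁻⁴ + 8.58×10⁻⁵ = 2.21×10⁻⁴ T.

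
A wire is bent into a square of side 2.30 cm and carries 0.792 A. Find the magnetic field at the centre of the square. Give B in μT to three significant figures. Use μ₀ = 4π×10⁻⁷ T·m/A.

Each side is a finite straight segment at perpendicular distance d = a/(2 tan(π/4)) = 0.0115 m from the centre, with end-angles ±π/4.
One side contributes B₁ = (μ₀I/4πd)·2 sin(π/4) = 9.74×10⁻⁶ T.
All 4 sides add in the same direction: B = 4 × 9.74×10⁻⁶ = 3.90×10⁻⁵ T.

B ≈ 39.0 μT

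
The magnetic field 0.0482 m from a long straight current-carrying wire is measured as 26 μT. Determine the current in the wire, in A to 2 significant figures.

I ≈ 6.3 A

For a long straight wire B = μ₀I/(2πd), so I = 2πdB/μ₀.
I = 2π × 0.0482 × 2.60×10⁻⁵ / (4π×10⁻⁷) = 6.27 A.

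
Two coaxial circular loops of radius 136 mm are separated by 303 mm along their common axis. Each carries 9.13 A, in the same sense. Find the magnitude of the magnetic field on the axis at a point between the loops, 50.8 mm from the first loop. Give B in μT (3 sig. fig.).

Each loop contributes B = μ₀IR²/[2(R²+z²)^(3/2)] on the axis, with z measured from that loop.
Loop 1 (z = 0.0508 m): B₁ = 3.47×10⁻⁵ T. Loop 2 (z = 0.2522 m): B₂ = 4.51×10⁻⁶ T.
The fields add: B = B₁ + B₂ = 3.92×10⁻⁵ T.

B ≈ 39.2 μT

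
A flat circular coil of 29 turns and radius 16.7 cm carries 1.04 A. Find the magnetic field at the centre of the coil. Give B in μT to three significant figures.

For an N-turn flat coil, B = Nμ₀I/(2R) with R = 0.167 m.
B = 29 × 3.91×10⁻⁶ T = 1.13×10⁻⁴ T.

B ≈ 113 μT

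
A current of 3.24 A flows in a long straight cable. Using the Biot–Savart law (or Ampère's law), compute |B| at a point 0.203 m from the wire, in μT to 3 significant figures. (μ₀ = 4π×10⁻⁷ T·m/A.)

B ≈ 3.19 μT

For an infinitely long straight wire, B = μ₀I/(2πd).
B = (4π×10⁻⁷ × 3.24) / (2π × 0.203) = 3.19×10⁻⁶ T.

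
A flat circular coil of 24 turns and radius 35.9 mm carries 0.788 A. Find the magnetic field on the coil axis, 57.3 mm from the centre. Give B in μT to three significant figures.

For an N-turn flat coil, B = Nμ₀IR²/[2(R²+z²)^(3/2)] with R = 0.0359 m, z = 0.0573 m.
B = 24 × 2.06×10⁻⁶ T = 4.95×10⁻⁵ T.

B ≈ 49.5 μT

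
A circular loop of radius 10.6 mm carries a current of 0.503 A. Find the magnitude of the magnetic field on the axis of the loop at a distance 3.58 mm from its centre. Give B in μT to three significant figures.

B ≈ 25.4 μT

On the axis of a circular loop, B = μ₀IR² / [2(R²+z²)^(3/2)].
R² + z² = (0.0106)² + (0.00358)² = 0.0001252 m², and (R²+z²)^(3/2) = 1.40×10⁻⁶ m³.
B = (4π×10⁻⁷ × 0.503 × 0.0001124) / (2 × 1.40×10⁻⁶) = 2.54×10⁻⁵ T.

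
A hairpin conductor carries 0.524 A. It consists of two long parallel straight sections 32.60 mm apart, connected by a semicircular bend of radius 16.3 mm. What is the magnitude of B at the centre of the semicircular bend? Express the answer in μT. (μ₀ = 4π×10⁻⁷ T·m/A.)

B ≈ 16.5 μT

The semicircular arc contributes B_arc = μ₀I·π/(4πR) = μ₀I/(4R) = 1.01×10⁻⁵ T.
Each semi-infinite lead is at perpendicular distance R = 0.0163 m from the centre, with the perpendicular foot at its near end, so it contributes μ₀I/(4πR); both point the same way, together 6.43×10⁻⁶ T.
Arc and leads all point the same direction: B = 1.01×10⁻⁵ + 6.43×10⁻⁶ = 1.65×10⁻⁵ T.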